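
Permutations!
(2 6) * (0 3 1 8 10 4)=(0 3 1 8 10 4)(2 6)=[3, 8, 6, 1, 0, 5, 2, 7, 10, 9, 4]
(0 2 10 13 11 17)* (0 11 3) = (0 2 10 13 3)(11 17) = [2, 1, 10, 0, 4, 5, 6, 7, 8, 9, 13, 17, 12, 3, 14, 15, 16, 11]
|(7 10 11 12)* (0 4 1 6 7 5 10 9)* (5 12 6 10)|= |(12)(0 4 1 10 11 6 7 9)|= 8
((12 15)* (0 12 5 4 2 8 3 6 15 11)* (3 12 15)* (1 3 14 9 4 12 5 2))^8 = (0 15 2 8 5 12 11)(1 6 9)(3 14 4)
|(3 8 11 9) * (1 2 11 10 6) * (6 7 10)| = 14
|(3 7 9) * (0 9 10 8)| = |(0 9 3 7 10 8)| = 6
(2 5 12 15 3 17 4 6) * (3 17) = (2 5 12 15 17 4 6) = [0, 1, 5, 3, 6, 12, 2, 7, 8, 9, 10, 11, 15, 13, 14, 17, 16, 4]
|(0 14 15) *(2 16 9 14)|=|(0 2 16 9 14 15)|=6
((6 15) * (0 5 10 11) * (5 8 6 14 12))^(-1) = (0 11 10 5 12 14 15 6 8)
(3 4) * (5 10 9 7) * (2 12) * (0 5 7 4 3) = [5, 1, 12, 3, 0, 10, 6, 7, 8, 4, 9, 11, 2] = (0 5 10 9 4)(2 12)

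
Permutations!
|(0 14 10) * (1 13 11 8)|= 12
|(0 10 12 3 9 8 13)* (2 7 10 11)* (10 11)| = 21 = |(0 10 12 3 9 8 13)(2 7 11)|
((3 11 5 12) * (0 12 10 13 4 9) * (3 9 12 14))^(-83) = ((0 14 3 11 5 10 13 4 12 9))^(-83) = (0 4 5 14 12 10 3 9 13 11)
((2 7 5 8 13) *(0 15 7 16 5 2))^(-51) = ((0 15 7 2 16 5 8 13))^(-51) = (0 5 7 13 16 15 8 2)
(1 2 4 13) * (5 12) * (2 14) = (1 14 2 4 13)(5 12) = [0, 14, 4, 3, 13, 12, 6, 7, 8, 9, 10, 11, 5, 1, 2]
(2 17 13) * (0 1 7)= (0 1 7)(2 17 13)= [1, 7, 17, 3, 4, 5, 6, 0, 8, 9, 10, 11, 12, 2, 14, 15, 16, 13]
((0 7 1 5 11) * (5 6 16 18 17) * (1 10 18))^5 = (0 5 18 7 11 17 10)(1 16 6) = ((0 7 10 18 17 5 11)(1 6 16))^5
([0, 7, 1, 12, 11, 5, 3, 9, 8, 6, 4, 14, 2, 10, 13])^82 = [0, 12, 3, 9, 14, 5, 7, 2, 8, 1, 11, 13, 6, 4, 10]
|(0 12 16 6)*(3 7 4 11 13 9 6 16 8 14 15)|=|(16)(0 12 8 14 15 3 7 4 11 13 9 6)|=12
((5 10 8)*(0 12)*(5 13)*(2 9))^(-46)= ((0 12)(2 9)(5 10 8 13))^(-46)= (5 8)(10 13)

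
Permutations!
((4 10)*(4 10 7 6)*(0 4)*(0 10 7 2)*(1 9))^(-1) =(0 2 4)(1 9)(6 7 10)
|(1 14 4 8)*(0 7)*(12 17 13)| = 12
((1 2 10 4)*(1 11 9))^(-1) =(1 9 11 4 10 2)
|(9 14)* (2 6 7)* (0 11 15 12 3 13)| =6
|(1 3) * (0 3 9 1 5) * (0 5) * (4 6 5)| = 6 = |(0 3)(1 9)(4 6 5)|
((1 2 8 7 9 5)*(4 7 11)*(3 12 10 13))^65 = ((1 2 8 11 4 7 9 5)(3 12 10 13))^65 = (1 2 8 11 4 7 9 5)(3 12 10 13)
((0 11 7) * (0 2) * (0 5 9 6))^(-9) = (0 9 2 11 6 5 7)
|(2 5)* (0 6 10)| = 6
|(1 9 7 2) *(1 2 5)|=|(1 9 7 5)|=4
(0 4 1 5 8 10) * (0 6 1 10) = (0 4 10 6 1 5 8) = [4, 5, 2, 3, 10, 8, 1, 7, 0, 9, 6]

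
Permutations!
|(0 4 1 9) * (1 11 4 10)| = 4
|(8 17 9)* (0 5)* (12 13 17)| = 10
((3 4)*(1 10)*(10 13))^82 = ((1 13 10)(3 4))^82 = (1 13 10)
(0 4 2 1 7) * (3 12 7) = (0 4 2 1 3 12 7) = [4, 3, 1, 12, 2, 5, 6, 0, 8, 9, 10, 11, 7]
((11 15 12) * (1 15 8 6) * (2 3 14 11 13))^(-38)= (1 12 2 14 8)(3 11 6 15 13)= ((1 15 12 13 2 3 14 11 8 6))^(-38)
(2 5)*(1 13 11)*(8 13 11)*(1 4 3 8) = (1 11 4 3 8 13)(2 5) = [0, 11, 5, 8, 3, 2, 6, 7, 13, 9, 10, 4, 12, 1]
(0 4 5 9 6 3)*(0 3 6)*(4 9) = (0 9)(4 5) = [9, 1, 2, 3, 5, 4, 6, 7, 8, 0]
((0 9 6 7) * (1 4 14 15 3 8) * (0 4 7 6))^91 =((0 9)(1 7 4 14 15 3 8))^91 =(15)(0 9)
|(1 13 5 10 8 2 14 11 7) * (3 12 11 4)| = 12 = |(1 13 5 10 8 2 14 4 3 12 11 7)|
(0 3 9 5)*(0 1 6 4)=(0 3 9 5 1 6 4)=[3, 6, 2, 9, 0, 1, 4, 7, 8, 5]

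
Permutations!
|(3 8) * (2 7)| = 2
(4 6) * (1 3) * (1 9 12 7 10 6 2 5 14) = (1 3 9 12 7 10 6 4 2 5 14) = [0, 3, 5, 9, 2, 14, 4, 10, 8, 12, 6, 11, 7, 13, 1]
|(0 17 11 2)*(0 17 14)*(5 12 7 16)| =|(0 14)(2 17 11)(5 12 7 16)| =12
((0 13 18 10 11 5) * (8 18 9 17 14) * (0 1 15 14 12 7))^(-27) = (0 17)(1 10 14 5 18 15 11 8)(7 9)(12 13)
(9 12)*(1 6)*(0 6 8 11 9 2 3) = (0 6 1 8 11 9 12 2 3) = [6, 8, 3, 0, 4, 5, 1, 7, 11, 12, 10, 9, 2]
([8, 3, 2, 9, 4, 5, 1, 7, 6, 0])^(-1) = (0 9 3 1 6 8)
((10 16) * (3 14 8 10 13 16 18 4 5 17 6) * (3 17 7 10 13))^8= (3 13 14 16 8)(4 10 5 18 7)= ((3 14 8 13 16)(4 5 7 10 18)(6 17))^8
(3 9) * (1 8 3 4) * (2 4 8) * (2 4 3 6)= (1 4)(2 3 9 8 6)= [0, 4, 3, 9, 1, 5, 2, 7, 6, 8]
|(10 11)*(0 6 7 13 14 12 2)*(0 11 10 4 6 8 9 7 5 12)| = |(0 8 9 7 13 14)(2 11 4 6 5 12)| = 6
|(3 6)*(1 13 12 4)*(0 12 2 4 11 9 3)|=12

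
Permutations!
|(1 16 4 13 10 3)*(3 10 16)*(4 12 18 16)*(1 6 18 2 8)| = |(1 3 6 18 16 12 2 8)(4 13)| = 8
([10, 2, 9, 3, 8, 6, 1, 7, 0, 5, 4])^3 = [8, 5, 6, 3, 10, 2, 9, 7, 4, 1, 0]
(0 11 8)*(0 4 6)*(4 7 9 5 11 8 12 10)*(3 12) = (0 8 7 9 5 11 3 12 10 4 6) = [8, 1, 2, 12, 6, 11, 0, 9, 7, 5, 4, 3, 10]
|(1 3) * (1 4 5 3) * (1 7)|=|(1 7)(3 4 5)|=6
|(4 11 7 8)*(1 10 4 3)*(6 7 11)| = |(11)(1 10 4 6 7 8 3)| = 7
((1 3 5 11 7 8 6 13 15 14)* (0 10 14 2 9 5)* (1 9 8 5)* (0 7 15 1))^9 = (0 10 14 9)(1 13 6 8 2 15 11 5 7 3)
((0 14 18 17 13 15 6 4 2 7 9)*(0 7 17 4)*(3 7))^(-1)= (0 6 15 13 17 2 4 18 14)(3 9 7)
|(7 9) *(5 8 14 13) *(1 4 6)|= 12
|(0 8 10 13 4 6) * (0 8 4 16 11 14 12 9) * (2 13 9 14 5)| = 30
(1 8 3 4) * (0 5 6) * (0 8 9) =(0 5 6 8 3 4 1 9) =[5, 9, 2, 4, 1, 6, 8, 7, 3, 0]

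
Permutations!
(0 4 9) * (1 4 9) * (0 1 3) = (0 9 1 4 3) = [9, 4, 2, 0, 3, 5, 6, 7, 8, 1]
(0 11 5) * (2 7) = (0 11 5)(2 7) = [11, 1, 7, 3, 4, 0, 6, 2, 8, 9, 10, 5]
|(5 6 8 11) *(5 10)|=5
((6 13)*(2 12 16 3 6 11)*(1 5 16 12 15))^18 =(16)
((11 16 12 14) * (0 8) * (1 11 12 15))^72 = (16)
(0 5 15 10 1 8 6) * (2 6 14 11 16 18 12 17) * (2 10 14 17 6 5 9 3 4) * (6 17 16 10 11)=[9, 8, 5, 4, 2, 15, 0, 7, 16, 3, 1, 10, 17, 13, 6, 14, 18, 11, 12]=(0 9 3 4 2 5 15 14 6)(1 8 16 18 12 17 11 10)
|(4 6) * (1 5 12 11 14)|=|(1 5 12 11 14)(4 6)|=10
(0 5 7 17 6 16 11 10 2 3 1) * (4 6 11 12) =(0 5 7 17 11 10 2 3 1)(4 6 16 12) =[5, 0, 3, 1, 6, 7, 16, 17, 8, 9, 2, 10, 4, 13, 14, 15, 12, 11]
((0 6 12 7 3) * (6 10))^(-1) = (0 3 7 12 6 10) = ((0 10 6 12 7 3))^(-1)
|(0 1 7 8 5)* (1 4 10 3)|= 8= |(0 4 10 3 1 7 8 5)|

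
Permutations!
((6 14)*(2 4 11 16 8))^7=((2 4 11 16 8)(6 14))^7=(2 11 8 4 16)(6 14)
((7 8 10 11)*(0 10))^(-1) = (0 8 7 11 10)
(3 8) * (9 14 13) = (3 8)(9 14 13) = [0, 1, 2, 8, 4, 5, 6, 7, 3, 14, 10, 11, 12, 9, 13]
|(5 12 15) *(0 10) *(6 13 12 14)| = |(0 10)(5 14 6 13 12 15)| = 6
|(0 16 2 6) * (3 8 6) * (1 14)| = |(0 16 2 3 8 6)(1 14)| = 6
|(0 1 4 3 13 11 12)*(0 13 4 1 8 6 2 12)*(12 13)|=|(0 8 6 2 13 11)(3 4)|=6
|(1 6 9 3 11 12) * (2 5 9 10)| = |(1 6 10 2 5 9 3 11 12)| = 9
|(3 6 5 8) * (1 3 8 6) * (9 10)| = |(1 3)(5 6)(9 10)| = 2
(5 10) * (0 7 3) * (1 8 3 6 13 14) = (0 7 6 13 14 1 8 3)(5 10) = [7, 8, 2, 0, 4, 10, 13, 6, 3, 9, 5, 11, 12, 14, 1]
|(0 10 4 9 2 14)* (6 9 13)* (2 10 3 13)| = |(0 3 13 6 9 10 4 2 14)| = 9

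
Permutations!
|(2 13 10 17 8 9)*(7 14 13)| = 8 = |(2 7 14 13 10 17 8 9)|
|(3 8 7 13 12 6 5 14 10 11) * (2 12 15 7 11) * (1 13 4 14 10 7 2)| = |(1 13 15 2 12 6 5 10)(3 8 11)(4 14 7)| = 24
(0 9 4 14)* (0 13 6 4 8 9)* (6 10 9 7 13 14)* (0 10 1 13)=(14)(0 10 9 8 7)(1 13)(4 6)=[10, 13, 2, 3, 6, 5, 4, 0, 7, 8, 9, 11, 12, 1, 14]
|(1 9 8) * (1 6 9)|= 3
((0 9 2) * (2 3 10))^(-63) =(0 3 2 9 10)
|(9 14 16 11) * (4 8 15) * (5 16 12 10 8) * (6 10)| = |(4 5 16 11 9 14 12 6 10 8 15)| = 11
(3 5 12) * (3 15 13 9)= [0, 1, 2, 5, 4, 12, 6, 7, 8, 3, 10, 11, 15, 9, 14, 13]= (3 5 12 15 13 9)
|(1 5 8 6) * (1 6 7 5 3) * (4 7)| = |(1 3)(4 7 5 8)| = 4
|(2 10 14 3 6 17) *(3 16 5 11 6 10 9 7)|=11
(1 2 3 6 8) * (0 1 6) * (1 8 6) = [8, 2, 3, 0, 4, 5, 6, 7, 1] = (0 8 1 2 3)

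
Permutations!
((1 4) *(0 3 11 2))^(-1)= ((0 3 11 2)(1 4))^(-1)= (0 2 11 3)(1 4)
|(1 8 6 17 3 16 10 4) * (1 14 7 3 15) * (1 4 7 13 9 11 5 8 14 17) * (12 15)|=|(1 14 13 9 11 5 8 6)(3 16 10 7)(4 17 12 15)|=8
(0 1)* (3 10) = [1, 0, 2, 10, 4, 5, 6, 7, 8, 9, 3] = (0 1)(3 10)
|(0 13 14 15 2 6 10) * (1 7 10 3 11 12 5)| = 13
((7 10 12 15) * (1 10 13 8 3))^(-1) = (1 3 8 13 7 15 12 10)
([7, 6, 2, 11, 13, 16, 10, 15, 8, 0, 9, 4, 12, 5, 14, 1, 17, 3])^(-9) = [10, 7, 2, 16, 3, 4, 15, 9, 8, 6, 1, 17, 12, 11, 14, 0, 13, 5]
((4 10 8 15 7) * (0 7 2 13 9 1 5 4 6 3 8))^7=(0 13 7 9 6 1 3 5 8 4 15 10 2)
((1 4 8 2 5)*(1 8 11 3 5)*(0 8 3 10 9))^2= (0 2 4 10)(1 11 9 8)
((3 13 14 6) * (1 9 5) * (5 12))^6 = (1 12)(3 14)(5 9)(6 13)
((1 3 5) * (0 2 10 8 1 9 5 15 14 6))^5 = ((0 2 10 8 1 3 15 14 6)(5 9))^5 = (0 3 2 15 10 14 8 6 1)(5 9)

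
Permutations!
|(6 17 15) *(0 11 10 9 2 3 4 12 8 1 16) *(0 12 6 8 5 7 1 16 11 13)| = |(0 13)(1 11 10 9 2 3 4 6 17 15 8 16 12 5 7)| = 30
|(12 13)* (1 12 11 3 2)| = 6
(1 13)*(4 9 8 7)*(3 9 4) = (1 13)(3 9 8 7) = [0, 13, 2, 9, 4, 5, 6, 3, 7, 8, 10, 11, 12, 1]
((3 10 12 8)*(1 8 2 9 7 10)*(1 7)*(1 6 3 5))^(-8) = (1 8 5)(2 12 10 7 3 6 9)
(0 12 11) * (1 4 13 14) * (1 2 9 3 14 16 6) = [12, 4, 9, 14, 13, 5, 1, 7, 8, 3, 10, 0, 11, 16, 2, 15, 6] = (0 12 11)(1 4 13 16 6)(2 9 3 14)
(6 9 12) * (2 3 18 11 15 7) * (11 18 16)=(18)(2 3 16 11 15 7)(6 9 12)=[0, 1, 3, 16, 4, 5, 9, 2, 8, 12, 10, 15, 6, 13, 14, 7, 11, 17, 18]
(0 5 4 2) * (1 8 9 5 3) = [3, 8, 0, 1, 2, 4, 6, 7, 9, 5] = (0 3 1 8 9 5 4 2)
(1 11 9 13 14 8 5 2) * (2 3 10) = (1 11 9 13 14 8 5 3 10 2) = [0, 11, 1, 10, 4, 3, 6, 7, 5, 13, 2, 9, 12, 14, 8]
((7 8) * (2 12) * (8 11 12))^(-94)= (2 8 7 11 12)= ((2 8 7 11 12))^(-94)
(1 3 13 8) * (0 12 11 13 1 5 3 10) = [12, 10, 2, 1, 4, 3, 6, 7, 5, 9, 0, 13, 11, 8] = (0 12 11 13 8 5 3 1 10)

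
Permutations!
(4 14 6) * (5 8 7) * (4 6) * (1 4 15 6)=[0, 4, 2, 3, 14, 8, 1, 5, 7, 9, 10, 11, 12, 13, 15, 6]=(1 4 14 15 6)(5 8 7)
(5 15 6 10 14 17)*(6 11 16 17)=(5 15 11 16 17)(6 10 14)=[0, 1, 2, 3, 4, 15, 10, 7, 8, 9, 14, 16, 12, 13, 6, 11, 17, 5]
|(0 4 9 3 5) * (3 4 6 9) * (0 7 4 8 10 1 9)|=4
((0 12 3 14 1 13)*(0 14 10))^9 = (14)(0 12 3 10)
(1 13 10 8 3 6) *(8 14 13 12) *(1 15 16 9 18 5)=(1 12 8 3 6 15 16 9 18 5)(10 14 13)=[0, 12, 2, 6, 4, 1, 15, 7, 3, 18, 14, 11, 8, 10, 13, 16, 9, 17, 5]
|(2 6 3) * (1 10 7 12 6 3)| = 10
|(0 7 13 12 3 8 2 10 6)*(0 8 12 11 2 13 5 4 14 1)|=|(0 7 5 4 14 1)(2 10 6 8 13 11)(3 12)|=6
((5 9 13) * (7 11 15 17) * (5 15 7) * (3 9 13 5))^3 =((3 9 5 13 15 17)(7 11))^3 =(3 13)(5 17)(7 11)(9 15)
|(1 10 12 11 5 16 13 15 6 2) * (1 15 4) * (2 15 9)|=|(1 10 12 11 5 16 13 4)(2 9)(6 15)|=8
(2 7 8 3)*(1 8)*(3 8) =(8)(1 3 2 7) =[0, 3, 7, 2, 4, 5, 6, 1, 8]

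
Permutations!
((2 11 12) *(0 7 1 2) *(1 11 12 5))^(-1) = ((0 7 11 5 1 2 12))^(-1) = (0 12 2 1 5 11 7)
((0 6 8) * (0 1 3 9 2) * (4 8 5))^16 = (0 9 1 4 6 2 3 8 5) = ((0 6 5 4 8 1 3 9 2))^16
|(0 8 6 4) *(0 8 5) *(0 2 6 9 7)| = |(0 5 2 6 4 8 9 7)| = 8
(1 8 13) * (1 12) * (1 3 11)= [0, 8, 2, 11, 4, 5, 6, 7, 13, 9, 10, 1, 3, 12]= (1 8 13 12 3 11)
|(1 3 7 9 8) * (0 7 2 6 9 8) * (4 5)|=8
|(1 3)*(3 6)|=3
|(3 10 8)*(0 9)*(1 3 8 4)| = 4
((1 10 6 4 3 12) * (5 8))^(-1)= (1 12 3 4 6 10)(5 8)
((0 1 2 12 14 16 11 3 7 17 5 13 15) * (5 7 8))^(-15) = (0 5 11 12)(1 13 3 14)(2 15 8 16)(7 17)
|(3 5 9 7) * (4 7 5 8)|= 4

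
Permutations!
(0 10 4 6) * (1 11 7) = [10, 11, 2, 3, 6, 5, 0, 1, 8, 9, 4, 7] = (0 10 4 6)(1 11 7)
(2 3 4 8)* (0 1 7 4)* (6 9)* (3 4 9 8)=[1, 7, 4, 0, 3, 5, 8, 9, 2, 6]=(0 1 7 9 6 8 2 4 3)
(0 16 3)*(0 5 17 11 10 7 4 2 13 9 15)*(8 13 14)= (0 16 3 5 17 11 10 7 4 2 14 8 13 9 15)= [16, 1, 14, 5, 2, 17, 6, 4, 13, 15, 7, 10, 12, 9, 8, 0, 3, 11]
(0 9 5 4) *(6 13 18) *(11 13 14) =(0 9 5 4)(6 14 11 13 18) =[9, 1, 2, 3, 0, 4, 14, 7, 8, 5, 10, 13, 12, 18, 11, 15, 16, 17, 6]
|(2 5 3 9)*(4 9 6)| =|(2 5 3 6 4 9)| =6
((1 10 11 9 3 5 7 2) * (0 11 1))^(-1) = (0 2 7 5 3 9 11)(1 10)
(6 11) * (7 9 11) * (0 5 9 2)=[5, 1, 0, 3, 4, 9, 7, 2, 8, 11, 10, 6]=(0 5 9 11 6 7 2)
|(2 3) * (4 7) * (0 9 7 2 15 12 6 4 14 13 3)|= 11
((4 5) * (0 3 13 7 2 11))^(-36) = (13)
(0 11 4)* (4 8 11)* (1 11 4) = [1, 11, 2, 3, 0, 5, 6, 7, 4, 9, 10, 8] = (0 1 11 8 4)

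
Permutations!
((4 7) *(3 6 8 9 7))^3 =((3 6 8 9 7 4))^3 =(3 9)(4 8)(6 7)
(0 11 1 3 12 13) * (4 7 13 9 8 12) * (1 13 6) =(0 11 13)(1 3 4 7 6)(8 12 9) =[11, 3, 2, 4, 7, 5, 1, 6, 12, 8, 10, 13, 9, 0]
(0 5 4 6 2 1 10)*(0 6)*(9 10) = [5, 9, 1, 3, 0, 4, 2, 7, 8, 10, 6] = (0 5 4)(1 9 10 6 2)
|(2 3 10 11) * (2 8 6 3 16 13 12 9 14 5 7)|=|(2 16 13 12 9 14 5 7)(3 10 11 8 6)|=40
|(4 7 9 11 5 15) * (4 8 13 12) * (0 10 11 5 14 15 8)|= 35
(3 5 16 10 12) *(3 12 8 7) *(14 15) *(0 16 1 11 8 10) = (0 16)(1 11 8 7 3 5)(14 15) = [16, 11, 2, 5, 4, 1, 6, 3, 7, 9, 10, 8, 12, 13, 15, 14, 0]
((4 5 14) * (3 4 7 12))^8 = (3 5 7)(4 14 12)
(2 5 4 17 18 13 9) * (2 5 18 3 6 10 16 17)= (2 18 13 9 5 4)(3 6 10 16 17)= [0, 1, 18, 6, 2, 4, 10, 7, 8, 5, 16, 11, 12, 9, 14, 15, 17, 3, 13]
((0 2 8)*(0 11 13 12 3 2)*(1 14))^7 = (1 14)(2 8 11 13 12 3)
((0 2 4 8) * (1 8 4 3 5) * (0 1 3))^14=(8)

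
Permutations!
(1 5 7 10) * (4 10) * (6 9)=(1 5 7 4 10)(6 9)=[0, 5, 2, 3, 10, 7, 9, 4, 8, 6, 1]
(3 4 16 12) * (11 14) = [0, 1, 2, 4, 16, 5, 6, 7, 8, 9, 10, 14, 3, 13, 11, 15, 12] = (3 4 16 12)(11 14)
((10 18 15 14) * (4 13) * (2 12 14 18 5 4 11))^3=((2 12 14 10 5 4 13 11)(15 18))^3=(2 10 13 12 5 11 14 4)(15 18)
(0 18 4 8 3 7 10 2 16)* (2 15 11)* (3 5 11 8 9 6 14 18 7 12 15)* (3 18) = (0 7 10 18 4 9 6 14 3 12 15 8 5 11 2 16) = [7, 1, 16, 12, 9, 11, 14, 10, 5, 6, 18, 2, 15, 13, 3, 8, 0, 17, 4]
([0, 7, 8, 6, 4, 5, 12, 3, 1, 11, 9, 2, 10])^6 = [0, 9, 12, 2, 4, 5, 8, 11, 10, 3, 7, 6, 1]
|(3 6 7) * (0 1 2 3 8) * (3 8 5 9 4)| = 12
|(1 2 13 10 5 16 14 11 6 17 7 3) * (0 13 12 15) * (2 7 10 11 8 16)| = 30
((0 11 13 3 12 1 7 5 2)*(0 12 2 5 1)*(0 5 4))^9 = (0 11 13 3 2 12 5 4)(1 7) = ((0 11 13 3 2 12 5 4)(1 7))^9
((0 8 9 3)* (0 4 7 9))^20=(9)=((0 8)(3 4 7 9))^20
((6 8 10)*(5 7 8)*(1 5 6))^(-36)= ((1 5 7 8 10))^(-36)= (1 10 8 7 5)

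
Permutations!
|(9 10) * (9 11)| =3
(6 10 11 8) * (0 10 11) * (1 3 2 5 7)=(0 10)(1 3 2 5 7)(6 11 8)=[10, 3, 5, 2, 4, 7, 11, 1, 6, 9, 0, 8]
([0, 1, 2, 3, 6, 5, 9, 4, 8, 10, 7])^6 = (4 6 9 10 7)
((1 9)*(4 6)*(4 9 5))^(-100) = (9)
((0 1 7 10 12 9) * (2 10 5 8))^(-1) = (0 9 12 10 2 8 5 7 1)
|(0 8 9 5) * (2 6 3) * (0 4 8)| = 12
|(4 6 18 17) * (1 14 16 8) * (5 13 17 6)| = |(1 14 16 8)(4 5 13 17)(6 18)| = 4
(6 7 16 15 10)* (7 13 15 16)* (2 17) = (2 17)(6 13 15 10) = [0, 1, 17, 3, 4, 5, 13, 7, 8, 9, 6, 11, 12, 15, 14, 10, 16, 2]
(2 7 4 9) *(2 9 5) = (9)(2 7 4 5) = [0, 1, 7, 3, 5, 2, 6, 4, 8, 9]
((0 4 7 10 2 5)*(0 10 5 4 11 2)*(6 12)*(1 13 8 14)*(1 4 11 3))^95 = (0 14)(1 7)(2 11)(3 4)(5 13)(6 12)(8 10)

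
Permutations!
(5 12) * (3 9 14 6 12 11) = [0, 1, 2, 9, 4, 11, 12, 7, 8, 14, 10, 3, 5, 13, 6] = (3 9 14 6 12 5 11)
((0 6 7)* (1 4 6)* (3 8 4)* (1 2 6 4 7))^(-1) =(0 7 8 3 1 6 2)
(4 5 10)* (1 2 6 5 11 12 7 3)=(1 2 6 5 10 4 11 12 7 3)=[0, 2, 6, 1, 11, 10, 5, 3, 8, 9, 4, 12, 7]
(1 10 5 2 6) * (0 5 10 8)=(10)(0 5 2 6 1 8)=[5, 8, 6, 3, 4, 2, 1, 7, 0, 9, 10]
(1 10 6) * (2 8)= (1 10 6)(2 8)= [0, 10, 8, 3, 4, 5, 1, 7, 2, 9, 6]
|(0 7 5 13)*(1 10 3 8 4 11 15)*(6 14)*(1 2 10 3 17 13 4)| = 30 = |(0 7 5 4 11 15 2 10 17 13)(1 3 8)(6 14)|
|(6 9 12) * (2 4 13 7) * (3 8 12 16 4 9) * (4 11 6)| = 11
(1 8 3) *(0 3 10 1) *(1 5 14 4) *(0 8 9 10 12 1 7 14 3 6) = (0 6)(1 9 10 5 3 8 12)(4 7 14) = [6, 9, 2, 8, 7, 3, 0, 14, 12, 10, 5, 11, 1, 13, 4]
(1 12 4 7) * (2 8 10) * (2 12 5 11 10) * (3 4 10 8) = (1 5 11 8 2 3 4 7)(10 12) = [0, 5, 3, 4, 7, 11, 6, 1, 2, 9, 12, 8, 10]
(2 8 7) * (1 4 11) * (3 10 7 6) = (1 4 11)(2 8 6 3 10 7) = [0, 4, 8, 10, 11, 5, 3, 2, 6, 9, 7, 1]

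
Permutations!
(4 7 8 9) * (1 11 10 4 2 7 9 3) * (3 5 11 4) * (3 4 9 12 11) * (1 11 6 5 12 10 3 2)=[0, 9, 7, 11, 10, 2, 5, 8, 12, 1, 4, 3, 6]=(1 9)(2 7 8 12 6 5)(3 11)(4 10)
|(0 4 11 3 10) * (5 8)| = 10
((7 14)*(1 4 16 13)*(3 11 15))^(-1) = (1 13 16 4)(3 15 11)(7 14)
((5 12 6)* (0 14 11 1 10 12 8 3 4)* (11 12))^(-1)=((0 14 12 6 5 8 3 4)(1 10 11))^(-1)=(0 4 3 8 5 6 12 14)(1 11 10)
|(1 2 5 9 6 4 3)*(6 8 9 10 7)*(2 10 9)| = 12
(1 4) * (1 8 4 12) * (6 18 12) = [0, 6, 2, 3, 8, 5, 18, 7, 4, 9, 10, 11, 1, 13, 14, 15, 16, 17, 12] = (1 6 18 12)(4 8)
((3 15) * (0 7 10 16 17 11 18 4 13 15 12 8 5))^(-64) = (0 18 8 17 3 10 13)(4 5 11 12 16 15 7) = ((0 7 10 16 17 11 18 4 13 15 3 12 8 5))^(-64)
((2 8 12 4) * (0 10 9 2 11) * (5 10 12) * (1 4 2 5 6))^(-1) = (0 11 4 1 6 8 2 12)(5 9 10)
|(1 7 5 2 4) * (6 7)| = |(1 6 7 5 2 4)| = 6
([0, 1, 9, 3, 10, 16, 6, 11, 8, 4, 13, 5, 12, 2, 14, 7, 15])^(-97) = (2 10 9 13 4)(5 7 16 11 15)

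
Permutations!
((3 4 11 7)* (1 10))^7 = (1 10)(3 7 11 4)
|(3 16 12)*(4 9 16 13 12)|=3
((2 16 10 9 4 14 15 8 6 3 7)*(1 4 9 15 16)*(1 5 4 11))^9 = ((1 11)(2 5 4 14 16 10 15 8 6 3 7))^9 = (1 11)(2 3 8 10 14 5 7 6 15 16 4)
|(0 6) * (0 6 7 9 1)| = 4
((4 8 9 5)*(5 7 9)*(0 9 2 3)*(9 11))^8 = ((0 11 9 7 2 3)(4 8 5))^8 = (0 9 2)(3 11 7)(4 5 8)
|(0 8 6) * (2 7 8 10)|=6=|(0 10 2 7 8 6)|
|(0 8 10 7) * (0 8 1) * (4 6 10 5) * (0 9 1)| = |(1 9)(4 6 10 7 8 5)| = 6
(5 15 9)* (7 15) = (5 7 15 9) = [0, 1, 2, 3, 4, 7, 6, 15, 8, 5, 10, 11, 12, 13, 14, 9]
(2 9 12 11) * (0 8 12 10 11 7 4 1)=[8, 0, 9, 3, 1, 5, 6, 4, 12, 10, 11, 2, 7]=(0 8 12 7 4 1)(2 9 10 11)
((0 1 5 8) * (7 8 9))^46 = ((0 1 5 9 7 8))^46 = (0 7 5)(1 8 9)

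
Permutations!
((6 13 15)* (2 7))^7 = ((2 7)(6 13 15))^7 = (2 7)(6 13 15)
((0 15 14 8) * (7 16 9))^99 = (16)(0 8 14 15)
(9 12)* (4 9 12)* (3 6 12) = (3 6 12)(4 9) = [0, 1, 2, 6, 9, 5, 12, 7, 8, 4, 10, 11, 3]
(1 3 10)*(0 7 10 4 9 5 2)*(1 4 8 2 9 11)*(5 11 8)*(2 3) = (0 7 10 4 8 3 5 9 11 1 2) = [7, 2, 0, 5, 8, 9, 6, 10, 3, 11, 4, 1]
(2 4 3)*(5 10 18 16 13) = (2 4 3)(5 10 18 16 13) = [0, 1, 4, 2, 3, 10, 6, 7, 8, 9, 18, 11, 12, 5, 14, 15, 13, 17, 16]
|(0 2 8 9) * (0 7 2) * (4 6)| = |(2 8 9 7)(4 6)| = 4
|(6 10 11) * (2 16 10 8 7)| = 7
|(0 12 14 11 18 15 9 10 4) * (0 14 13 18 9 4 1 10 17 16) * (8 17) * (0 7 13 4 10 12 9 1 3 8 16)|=55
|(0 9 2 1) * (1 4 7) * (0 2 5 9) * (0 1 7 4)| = |(0 1 2)(5 9)| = 6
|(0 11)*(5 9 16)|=|(0 11)(5 9 16)|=6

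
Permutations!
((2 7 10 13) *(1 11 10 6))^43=(1 11 10 13 2 7 6)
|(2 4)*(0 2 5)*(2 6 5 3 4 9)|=6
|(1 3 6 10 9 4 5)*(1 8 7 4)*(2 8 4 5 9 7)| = |(1 3 6 10 7 5 4 9)(2 8)| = 8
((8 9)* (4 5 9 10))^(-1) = ((4 5 9 8 10))^(-1) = (4 10 8 9 5)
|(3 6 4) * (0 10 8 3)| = |(0 10 8 3 6 4)| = 6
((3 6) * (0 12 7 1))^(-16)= (12)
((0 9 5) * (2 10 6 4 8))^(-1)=((0 9 5)(2 10 6 4 8))^(-1)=(0 5 9)(2 8 4 6 10)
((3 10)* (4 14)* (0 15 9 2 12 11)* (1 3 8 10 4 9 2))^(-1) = (0 11 12 2 15)(1 9 14 4 3)(8 10)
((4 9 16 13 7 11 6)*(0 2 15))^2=((0 2 15)(4 9 16 13 7 11 6))^2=(0 15 2)(4 16 7 6 9 13 11)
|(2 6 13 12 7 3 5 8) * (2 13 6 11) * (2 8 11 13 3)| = |(2 13 12 7)(3 5 11 8)| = 4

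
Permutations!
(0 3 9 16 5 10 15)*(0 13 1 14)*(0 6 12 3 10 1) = [10, 14, 2, 9, 4, 1, 12, 7, 8, 16, 15, 11, 3, 0, 6, 13, 5] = (0 10 15 13)(1 14 6 12 3 9 16 5)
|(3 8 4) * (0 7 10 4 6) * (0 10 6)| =7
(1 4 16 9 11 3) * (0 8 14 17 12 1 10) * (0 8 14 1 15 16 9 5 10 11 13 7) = (0 14 17 12 15 16 5 10 8 1 4 9 13 7)(3 11) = [14, 4, 2, 11, 9, 10, 6, 0, 1, 13, 8, 3, 15, 7, 17, 16, 5, 12]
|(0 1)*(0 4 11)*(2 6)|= 4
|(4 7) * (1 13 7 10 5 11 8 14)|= |(1 13 7 4 10 5 11 8 14)|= 9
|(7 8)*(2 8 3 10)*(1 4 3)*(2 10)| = |(10)(1 4 3 2 8 7)| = 6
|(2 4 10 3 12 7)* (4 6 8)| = |(2 6 8 4 10 3 12 7)| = 8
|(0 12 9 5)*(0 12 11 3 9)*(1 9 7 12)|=15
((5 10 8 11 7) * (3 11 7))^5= (3 11)(5 10 8 7)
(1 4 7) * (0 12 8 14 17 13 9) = (0 12 8 14 17 13 9)(1 4 7) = [12, 4, 2, 3, 7, 5, 6, 1, 14, 0, 10, 11, 8, 9, 17, 15, 16, 13]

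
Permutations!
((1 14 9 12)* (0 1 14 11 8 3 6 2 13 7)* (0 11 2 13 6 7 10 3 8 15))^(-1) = (0 15 11 7 3 10 13 6 2 1)(9 14 12)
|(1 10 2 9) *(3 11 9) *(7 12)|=|(1 10 2 3 11 9)(7 12)|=6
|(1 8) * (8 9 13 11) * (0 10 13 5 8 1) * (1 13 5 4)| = 12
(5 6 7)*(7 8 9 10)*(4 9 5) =[0, 1, 2, 3, 9, 6, 8, 4, 5, 10, 7] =(4 9 10 7)(5 6 8)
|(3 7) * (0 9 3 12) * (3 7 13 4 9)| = 7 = |(0 3 13 4 9 7 12)|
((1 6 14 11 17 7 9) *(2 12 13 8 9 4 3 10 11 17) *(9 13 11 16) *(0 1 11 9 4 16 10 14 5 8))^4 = (0 8 6)(1 13 5)(3 16 17)(4 7 14)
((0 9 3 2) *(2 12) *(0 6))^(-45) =(0 12)(2 9)(3 6)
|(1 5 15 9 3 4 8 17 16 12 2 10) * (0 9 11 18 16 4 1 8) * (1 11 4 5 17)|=15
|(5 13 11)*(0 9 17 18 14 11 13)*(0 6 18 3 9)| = 15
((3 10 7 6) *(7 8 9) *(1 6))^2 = (1 3 8 7 6 10 9)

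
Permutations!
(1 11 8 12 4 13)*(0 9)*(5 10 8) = (0 9)(1 11 5 10 8 12 4 13) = [9, 11, 2, 3, 13, 10, 6, 7, 12, 0, 8, 5, 4, 1]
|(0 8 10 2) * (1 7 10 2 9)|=12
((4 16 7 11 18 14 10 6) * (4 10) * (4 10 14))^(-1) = ((4 16 7 11 18)(6 14 10))^(-1) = (4 18 11 7 16)(6 10 14)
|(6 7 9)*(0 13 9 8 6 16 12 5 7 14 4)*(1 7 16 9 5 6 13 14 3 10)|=30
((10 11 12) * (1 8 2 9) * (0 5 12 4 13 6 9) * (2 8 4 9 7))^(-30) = (0 1)(2 9)(4 5)(6 10)(7 11)(12 13)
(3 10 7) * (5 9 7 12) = (3 10 12 5 9 7) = [0, 1, 2, 10, 4, 9, 6, 3, 8, 7, 12, 11, 5]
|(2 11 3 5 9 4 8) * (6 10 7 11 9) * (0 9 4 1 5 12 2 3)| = 40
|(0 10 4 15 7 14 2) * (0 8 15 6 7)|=9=|(0 10 4 6 7 14 2 8 15)|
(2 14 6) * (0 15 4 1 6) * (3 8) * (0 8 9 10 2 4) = (0 15)(1 6 4)(2 14 8 3 9 10) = [15, 6, 14, 9, 1, 5, 4, 7, 3, 10, 2, 11, 12, 13, 8, 0]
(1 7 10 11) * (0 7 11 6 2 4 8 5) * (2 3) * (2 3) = [7, 11, 4, 3, 8, 0, 2, 10, 5, 9, 6, 1] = (0 7 10 6 2 4 8 5)(1 11)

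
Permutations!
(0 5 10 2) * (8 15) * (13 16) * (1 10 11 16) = (0 5 11 16 13 1 10 2)(8 15) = [5, 10, 0, 3, 4, 11, 6, 7, 15, 9, 2, 16, 12, 1, 14, 8, 13]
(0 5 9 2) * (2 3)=(0 5 9 3 2)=[5, 1, 0, 2, 4, 9, 6, 7, 8, 3]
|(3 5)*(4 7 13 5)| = 5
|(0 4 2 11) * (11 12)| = 5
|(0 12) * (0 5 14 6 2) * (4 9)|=6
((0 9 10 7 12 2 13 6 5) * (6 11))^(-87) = (0 7 13 5 10 2 6 9 12 11) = ((0 9 10 7 12 2 13 11 6 5))^(-87)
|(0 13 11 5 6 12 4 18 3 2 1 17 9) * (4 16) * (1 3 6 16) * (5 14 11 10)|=|(0 13 10 5 16 4 18 6 12 1 17 9)(2 3)(11 14)|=12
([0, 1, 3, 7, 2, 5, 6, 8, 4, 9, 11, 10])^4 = (11)(2 4 8 7 3)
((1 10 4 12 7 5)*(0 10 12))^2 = ((0 10 4)(1 12 7 5))^2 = (0 4 10)(1 7)(5 12)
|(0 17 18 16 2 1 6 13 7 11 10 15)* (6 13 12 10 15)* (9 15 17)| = |(0 9 15)(1 13 7 11 17 18 16 2)(6 12 10)| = 24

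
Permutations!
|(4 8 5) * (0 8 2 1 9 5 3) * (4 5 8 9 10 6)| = |(0 9 8 3)(1 10 6 4 2)| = 20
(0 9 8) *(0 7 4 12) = (0 9 8 7 4 12) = [9, 1, 2, 3, 12, 5, 6, 4, 7, 8, 10, 11, 0]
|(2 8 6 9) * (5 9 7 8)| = 3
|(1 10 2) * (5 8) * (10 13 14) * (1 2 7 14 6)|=6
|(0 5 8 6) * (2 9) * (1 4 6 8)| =10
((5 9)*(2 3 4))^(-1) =(2 4 3)(5 9)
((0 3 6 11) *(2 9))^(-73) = (0 11 6 3)(2 9)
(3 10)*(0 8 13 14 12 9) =(0 8 13 14 12 9)(3 10) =[8, 1, 2, 10, 4, 5, 6, 7, 13, 0, 3, 11, 9, 14, 12]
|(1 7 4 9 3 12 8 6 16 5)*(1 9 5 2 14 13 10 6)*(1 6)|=14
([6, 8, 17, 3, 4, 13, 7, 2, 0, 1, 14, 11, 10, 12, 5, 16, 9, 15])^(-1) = [8, 9, 7, 3, 4, 14, 0, 6, 1, 16, 12, 11, 13, 5, 10, 17, 15, 2]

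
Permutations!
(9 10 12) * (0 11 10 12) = (0 11 10)(9 12) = [11, 1, 2, 3, 4, 5, 6, 7, 8, 12, 0, 10, 9]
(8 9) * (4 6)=(4 6)(8 9)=[0, 1, 2, 3, 6, 5, 4, 7, 9, 8]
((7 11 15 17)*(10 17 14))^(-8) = ((7 11 15 14 10 17))^(-8) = (7 10 15)(11 17 14)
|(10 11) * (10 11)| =|(11)| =1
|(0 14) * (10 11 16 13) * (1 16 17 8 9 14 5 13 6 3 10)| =|(0 5 13 1 16 6 3 10 11 17 8 9 14)| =13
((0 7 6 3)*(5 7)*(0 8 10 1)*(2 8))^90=((0 5 7 6 3 2 8 10 1))^90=(10)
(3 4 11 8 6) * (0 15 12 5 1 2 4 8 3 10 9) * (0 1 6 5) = (0 15 12)(1 2 4 11 3 8 5 6 10 9) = [15, 2, 4, 8, 11, 6, 10, 7, 5, 1, 9, 3, 0, 13, 14, 12]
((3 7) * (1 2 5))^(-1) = (1 5 2)(3 7)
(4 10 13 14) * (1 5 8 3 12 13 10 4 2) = [0, 5, 1, 12, 4, 8, 6, 7, 3, 9, 10, 11, 13, 14, 2] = (1 5 8 3 12 13 14 2)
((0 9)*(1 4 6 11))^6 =(1 6)(4 11)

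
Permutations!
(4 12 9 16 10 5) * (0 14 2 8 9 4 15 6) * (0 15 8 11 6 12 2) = (0 14)(2 11 6 15 12 4)(5 8 9 16 10) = [14, 1, 11, 3, 2, 8, 15, 7, 9, 16, 5, 6, 4, 13, 0, 12, 10]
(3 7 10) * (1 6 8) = [0, 6, 2, 7, 4, 5, 8, 10, 1, 9, 3] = (1 6 8)(3 7 10)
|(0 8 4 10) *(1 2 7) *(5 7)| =4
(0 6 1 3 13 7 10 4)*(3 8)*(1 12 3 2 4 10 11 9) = (0 6 12 3 13 7 11 9 1 8 2 4) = [6, 8, 4, 13, 0, 5, 12, 11, 2, 1, 10, 9, 3, 7]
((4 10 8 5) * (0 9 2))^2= (0 2 9)(4 8)(5 10)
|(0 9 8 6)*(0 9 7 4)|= 3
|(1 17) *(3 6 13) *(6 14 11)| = 10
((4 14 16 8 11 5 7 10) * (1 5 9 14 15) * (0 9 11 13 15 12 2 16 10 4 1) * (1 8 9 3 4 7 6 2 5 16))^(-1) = (0 15 13 8 10 14 9 16 1 2 6 5 12 4 3)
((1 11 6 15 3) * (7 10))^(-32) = ((1 11 6 15 3)(7 10))^(-32) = (1 15 11 3 6)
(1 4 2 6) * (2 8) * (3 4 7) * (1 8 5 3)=(1 7)(2 6 8)(3 4 5)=[0, 7, 6, 4, 5, 3, 8, 1, 2]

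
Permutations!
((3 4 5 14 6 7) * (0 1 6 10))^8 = (0 10 14 5 4 3 7 6 1)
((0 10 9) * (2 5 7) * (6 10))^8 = ((0 6 10 9)(2 5 7))^8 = (10)(2 7 5)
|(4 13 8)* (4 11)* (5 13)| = 5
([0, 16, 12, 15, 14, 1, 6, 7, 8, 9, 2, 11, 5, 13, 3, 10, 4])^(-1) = [0, 5, 10, 14, 16, 12, 6, 7, 8, 9, 15, 11, 2, 13, 4, 3, 1]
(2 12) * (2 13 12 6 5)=(2 6 5)(12 13)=[0, 1, 6, 3, 4, 2, 5, 7, 8, 9, 10, 11, 13, 12]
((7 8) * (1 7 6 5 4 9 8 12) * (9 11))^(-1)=((1 7 12)(4 11 9 8 6 5))^(-1)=(1 12 7)(4 5 6 8 9 11)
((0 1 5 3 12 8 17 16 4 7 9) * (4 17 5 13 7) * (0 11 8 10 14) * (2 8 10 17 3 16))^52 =(0 9)(1 11)(2 16 17 5 12 8 3)(7 14)(10 13)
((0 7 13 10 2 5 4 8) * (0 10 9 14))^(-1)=((0 7 13 9 14)(2 5 4 8 10))^(-1)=(0 14 9 13 7)(2 10 8 4 5)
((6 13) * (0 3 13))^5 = (0 3 13 6)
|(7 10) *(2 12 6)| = 6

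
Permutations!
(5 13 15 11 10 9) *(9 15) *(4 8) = (4 8)(5 13 9)(10 15 11) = [0, 1, 2, 3, 8, 13, 6, 7, 4, 5, 15, 10, 12, 9, 14, 11]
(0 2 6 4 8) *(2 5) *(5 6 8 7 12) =(0 6 4 7 12 5 2 8) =[6, 1, 8, 3, 7, 2, 4, 12, 0, 9, 10, 11, 5]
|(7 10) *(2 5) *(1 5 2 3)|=|(1 5 3)(7 10)|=6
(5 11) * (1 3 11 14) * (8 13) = (1 3 11 5 14)(8 13) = [0, 3, 2, 11, 4, 14, 6, 7, 13, 9, 10, 5, 12, 8, 1]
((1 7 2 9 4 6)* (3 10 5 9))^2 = (1 2 10 9 6 7 3 5 4)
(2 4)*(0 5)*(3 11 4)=(0 5)(2 3 11 4)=[5, 1, 3, 11, 2, 0, 6, 7, 8, 9, 10, 4]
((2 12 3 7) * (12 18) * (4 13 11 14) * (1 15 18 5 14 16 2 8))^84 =((1 15 18 12 3 7 8)(2 5 14 4 13 11 16))^84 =(18)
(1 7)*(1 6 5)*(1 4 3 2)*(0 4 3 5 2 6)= (0 4 5 3 6 2 1 7)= [4, 7, 1, 6, 5, 3, 2, 0]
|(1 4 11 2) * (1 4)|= 3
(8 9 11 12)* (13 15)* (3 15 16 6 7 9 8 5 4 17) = (3 15 13 16 6 7 9 11 12 5 4 17) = [0, 1, 2, 15, 17, 4, 7, 9, 8, 11, 10, 12, 5, 16, 14, 13, 6, 3]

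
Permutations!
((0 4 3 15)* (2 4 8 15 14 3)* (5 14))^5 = (0 15 8)(2 4)(3 14 5)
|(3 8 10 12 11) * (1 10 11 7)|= 12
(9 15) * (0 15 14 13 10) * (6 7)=(0 15 9 14 13 10)(6 7)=[15, 1, 2, 3, 4, 5, 7, 6, 8, 14, 0, 11, 12, 10, 13, 9]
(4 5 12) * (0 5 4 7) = (0 5 12 7) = [5, 1, 2, 3, 4, 12, 6, 0, 8, 9, 10, 11, 7]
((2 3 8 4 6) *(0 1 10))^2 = (0 10 1)(2 8 6 3 4)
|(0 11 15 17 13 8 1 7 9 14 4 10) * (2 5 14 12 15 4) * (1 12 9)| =60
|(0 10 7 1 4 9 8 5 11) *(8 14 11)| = |(0 10 7 1 4 9 14 11)(5 8)| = 8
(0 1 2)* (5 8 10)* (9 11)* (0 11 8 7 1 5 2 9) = (0 5 7 1 9 8 10 2 11) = [5, 9, 11, 3, 4, 7, 6, 1, 10, 8, 2, 0]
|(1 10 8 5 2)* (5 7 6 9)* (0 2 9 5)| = 9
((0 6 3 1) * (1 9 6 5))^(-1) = ((0 5 1)(3 9 6))^(-1) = (0 1 5)(3 6 9)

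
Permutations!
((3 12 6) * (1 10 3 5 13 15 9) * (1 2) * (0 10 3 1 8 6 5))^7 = ((0 10 1 3 12 5 13 15 9 2 8 6))^7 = (0 15 1 2 12 6 13 10 9 3 8 5)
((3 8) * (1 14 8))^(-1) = ((1 14 8 3))^(-1) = (1 3 8 14)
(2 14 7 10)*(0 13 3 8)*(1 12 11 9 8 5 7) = (0 13 3 5 7 10 2 14 1 12 11 9 8) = [13, 12, 14, 5, 4, 7, 6, 10, 0, 8, 2, 9, 11, 3, 1]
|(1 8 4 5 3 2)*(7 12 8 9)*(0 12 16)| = |(0 12 8 4 5 3 2 1 9 7 16)| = 11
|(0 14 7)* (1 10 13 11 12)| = |(0 14 7)(1 10 13 11 12)| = 15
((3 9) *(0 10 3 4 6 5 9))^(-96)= (10)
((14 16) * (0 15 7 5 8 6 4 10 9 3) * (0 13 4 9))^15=((0 15 7 5 8 6 9 3 13 4 10)(14 16))^15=(0 8 13 15 6 4 7 9 10 5 3)(14 16)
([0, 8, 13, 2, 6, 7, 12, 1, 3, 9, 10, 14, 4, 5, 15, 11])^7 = [0, 1, 2, 3, 6, 5, 12, 7, 8, 9, 10, 14, 4, 13, 15, 11]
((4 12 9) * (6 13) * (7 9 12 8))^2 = (13)(4 7)(8 9)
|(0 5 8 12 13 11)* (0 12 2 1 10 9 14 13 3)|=12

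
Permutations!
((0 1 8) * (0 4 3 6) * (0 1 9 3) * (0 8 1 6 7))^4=((0 9 3 7)(4 8))^4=(9)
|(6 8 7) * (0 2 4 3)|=12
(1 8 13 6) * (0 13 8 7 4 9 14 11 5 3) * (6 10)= (0 13 10 6 1 7 4 9 14 11 5 3)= [13, 7, 2, 0, 9, 3, 1, 4, 8, 14, 6, 5, 12, 10, 11]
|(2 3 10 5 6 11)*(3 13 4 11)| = |(2 13 4 11)(3 10 5 6)| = 4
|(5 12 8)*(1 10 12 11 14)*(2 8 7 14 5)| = 10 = |(1 10 12 7 14)(2 8)(5 11)|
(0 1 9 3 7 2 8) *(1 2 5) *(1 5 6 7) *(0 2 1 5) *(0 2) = [1, 9, 8, 5, 4, 2, 7, 6, 0, 3] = (0 1 9 3 5 2 8)(6 7)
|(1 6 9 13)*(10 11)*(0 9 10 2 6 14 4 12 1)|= |(0 9 13)(1 14 4 12)(2 6 10 11)|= 12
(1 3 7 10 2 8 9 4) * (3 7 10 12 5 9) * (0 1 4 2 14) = [1, 7, 8, 10, 4, 9, 6, 12, 3, 2, 14, 11, 5, 13, 0] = (0 1 7 12 5 9 2 8 3 10 14)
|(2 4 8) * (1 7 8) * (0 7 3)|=|(0 7 8 2 4 1 3)|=7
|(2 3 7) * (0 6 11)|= |(0 6 11)(2 3 7)|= 3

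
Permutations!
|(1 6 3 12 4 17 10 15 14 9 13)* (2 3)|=|(1 6 2 3 12 4 17 10 15 14 9 13)|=12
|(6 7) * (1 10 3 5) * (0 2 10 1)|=10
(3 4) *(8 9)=[0, 1, 2, 4, 3, 5, 6, 7, 9, 8]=(3 4)(8 9)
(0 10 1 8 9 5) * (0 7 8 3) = (0 10 1 3)(5 7 8 9) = [10, 3, 2, 0, 4, 7, 6, 8, 9, 5, 1]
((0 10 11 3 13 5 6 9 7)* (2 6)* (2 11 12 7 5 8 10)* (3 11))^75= (0 12 8 3 9 2 7 10 13 5 6)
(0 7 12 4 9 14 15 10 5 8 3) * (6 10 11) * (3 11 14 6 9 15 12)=[7, 1, 2, 0, 15, 8, 10, 3, 11, 6, 5, 9, 4, 13, 12, 14]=(0 7 3)(4 15 14 12)(5 8 11 9 6 10)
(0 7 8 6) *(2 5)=(0 7 8 6)(2 5)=[7, 1, 5, 3, 4, 2, 0, 8, 6]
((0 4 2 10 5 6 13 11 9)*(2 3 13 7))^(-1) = (0 9 11 13 3 4)(2 7 6 5 10)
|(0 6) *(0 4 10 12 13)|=6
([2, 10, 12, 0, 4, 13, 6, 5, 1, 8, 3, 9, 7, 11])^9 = [1, 11, 10, 8, 4, 2, 6, 0, 13, 5, 9, 7, 3, 12]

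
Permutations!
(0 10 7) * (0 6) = (0 10 7 6) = [10, 1, 2, 3, 4, 5, 0, 6, 8, 9, 7]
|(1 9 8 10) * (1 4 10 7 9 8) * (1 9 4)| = 5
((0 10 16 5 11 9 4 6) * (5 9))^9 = (0 9)(4 10)(5 11)(6 16) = ((0 10 16 9 4 6)(5 11))^9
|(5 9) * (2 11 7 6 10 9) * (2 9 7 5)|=12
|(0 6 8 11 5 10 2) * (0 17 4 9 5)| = |(0 6 8 11)(2 17 4 9 5 10)| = 12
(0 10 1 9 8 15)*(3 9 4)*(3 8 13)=(0 10 1 4 8 15)(3 9 13)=[10, 4, 2, 9, 8, 5, 6, 7, 15, 13, 1, 11, 12, 3, 14, 0]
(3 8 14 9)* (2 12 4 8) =(2 12 4 8 14 9 3) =[0, 1, 12, 2, 8, 5, 6, 7, 14, 3, 10, 11, 4, 13, 9]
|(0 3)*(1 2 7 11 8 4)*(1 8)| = |(0 3)(1 2 7 11)(4 8)| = 4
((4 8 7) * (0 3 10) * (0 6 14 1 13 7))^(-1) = (0 8 4 7 13 1 14 6 10 3)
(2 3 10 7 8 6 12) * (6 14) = (2 3 10 7 8 14 6 12) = [0, 1, 3, 10, 4, 5, 12, 8, 14, 9, 7, 11, 2, 13, 6]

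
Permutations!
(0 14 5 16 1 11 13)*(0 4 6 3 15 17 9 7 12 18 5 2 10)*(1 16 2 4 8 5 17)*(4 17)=[14, 11, 10, 15, 6, 2, 3, 12, 5, 7, 0, 13, 18, 8, 17, 1, 16, 9, 4]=(0 14 17 9 7 12 18 4 6 3 15 1 11 13 8 5 2 10)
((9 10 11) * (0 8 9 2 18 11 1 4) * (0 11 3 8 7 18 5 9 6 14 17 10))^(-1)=((0 7 18 3 8 6 14 17 10 1 4 11 2 5 9))^(-1)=(0 9 5 2 11 4 1 10 17 14 6 8 3 18 7)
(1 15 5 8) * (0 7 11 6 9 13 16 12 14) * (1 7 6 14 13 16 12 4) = (0 6 9 16 4 1 15 5 8 7 11 14)(12 13) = [6, 15, 2, 3, 1, 8, 9, 11, 7, 16, 10, 14, 13, 12, 0, 5, 4]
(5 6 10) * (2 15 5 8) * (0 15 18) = (0 15 5 6 10 8 2 18) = [15, 1, 18, 3, 4, 6, 10, 7, 2, 9, 8, 11, 12, 13, 14, 5, 16, 17, 0]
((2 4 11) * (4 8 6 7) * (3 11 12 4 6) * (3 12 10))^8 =((2 8 12 4 10 3 11)(6 7))^8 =(2 8 12 4 10 3 11)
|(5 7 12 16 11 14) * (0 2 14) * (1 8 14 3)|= 11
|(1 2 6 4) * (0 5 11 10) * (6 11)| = |(0 5 6 4 1 2 11 10)| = 8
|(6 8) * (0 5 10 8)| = 5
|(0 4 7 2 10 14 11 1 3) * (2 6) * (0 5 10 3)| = 11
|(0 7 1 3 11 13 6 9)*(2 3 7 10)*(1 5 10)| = 11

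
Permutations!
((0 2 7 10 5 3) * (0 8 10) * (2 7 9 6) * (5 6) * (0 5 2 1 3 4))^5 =((0 7 5 4)(1 3 8 10 6)(2 9))^5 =(10)(0 7 5 4)(2 9)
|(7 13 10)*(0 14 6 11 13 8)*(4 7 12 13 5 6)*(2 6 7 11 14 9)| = |(0 9 2 6 14 4 11 5 7 8)(10 12 13)| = 30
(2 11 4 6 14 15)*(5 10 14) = (2 11 4 6 5 10 14 15) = [0, 1, 11, 3, 6, 10, 5, 7, 8, 9, 14, 4, 12, 13, 15, 2]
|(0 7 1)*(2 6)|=|(0 7 1)(2 6)|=6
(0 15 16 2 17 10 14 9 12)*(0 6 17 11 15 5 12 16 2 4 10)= (0 5 12 6 17)(2 11 15)(4 10 14 9 16)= [5, 1, 11, 3, 10, 12, 17, 7, 8, 16, 14, 15, 6, 13, 9, 2, 4, 0]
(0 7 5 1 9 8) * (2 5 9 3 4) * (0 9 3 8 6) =(0 7 3 4 2 5 1 8 9 6) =[7, 8, 5, 4, 2, 1, 0, 3, 9, 6]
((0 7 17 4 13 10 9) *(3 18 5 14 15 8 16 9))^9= ((0 7 17 4 13 10 3 18 5 14 15 8 16 9))^9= (0 14 13 9 5 4 16 18 17 8 3 7 15 10)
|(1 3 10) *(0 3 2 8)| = 6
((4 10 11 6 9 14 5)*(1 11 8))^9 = (14)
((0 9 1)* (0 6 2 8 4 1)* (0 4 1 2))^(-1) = ((0 9 4 2 8 1 6))^(-1) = (0 6 1 8 2 4 9)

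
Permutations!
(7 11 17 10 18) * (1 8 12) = (1 8 12)(7 11 17 10 18) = [0, 8, 2, 3, 4, 5, 6, 11, 12, 9, 18, 17, 1, 13, 14, 15, 16, 10, 7]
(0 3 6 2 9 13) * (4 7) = [3, 1, 9, 6, 7, 5, 2, 4, 8, 13, 10, 11, 12, 0] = (0 3 6 2 9 13)(4 7)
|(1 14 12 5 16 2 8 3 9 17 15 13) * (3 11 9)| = |(1 14 12 5 16 2 8 11 9 17 15 13)| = 12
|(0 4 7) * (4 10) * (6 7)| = 5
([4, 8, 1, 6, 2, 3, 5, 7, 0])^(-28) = [2, 0, 8, 5, 1, 6, 3, 7, 4]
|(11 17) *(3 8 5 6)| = |(3 8 5 6)(11 17)| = 4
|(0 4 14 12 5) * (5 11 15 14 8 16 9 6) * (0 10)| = |(0 4 8 16 9 6 5 10)(11 15 14 12)| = 8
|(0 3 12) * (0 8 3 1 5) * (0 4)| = 12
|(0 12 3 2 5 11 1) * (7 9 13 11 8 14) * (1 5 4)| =42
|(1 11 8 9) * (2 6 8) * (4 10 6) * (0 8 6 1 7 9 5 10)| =8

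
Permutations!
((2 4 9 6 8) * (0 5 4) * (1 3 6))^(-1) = (0 2 8 6 3 1 9 4 5)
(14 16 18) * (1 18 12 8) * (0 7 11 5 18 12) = (0 7 11 5 18 14 16)(1 12 8) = [7, 12, 2, 3, 4, 18, 6, 11, 1, 9, 10, 5, 8, 13, 16, 15, 0, 17, 14]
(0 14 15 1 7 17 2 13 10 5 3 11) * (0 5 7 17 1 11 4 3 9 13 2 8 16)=(0 14 15 11 5 9 13 10 7 1 17 8 16)(3 4)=[14, 17, 2, 4, 3, 9, 6, 1, 16, 13, 7, 5, 12, 10, 15, 11, 0, 8]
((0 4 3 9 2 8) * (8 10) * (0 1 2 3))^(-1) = (0 4)(1 8 10 2)(3 9)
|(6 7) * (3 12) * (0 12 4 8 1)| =|(0 12 3 4 8 1)(6 7)| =6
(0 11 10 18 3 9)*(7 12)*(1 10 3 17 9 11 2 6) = (0 2 6 1 10 18 17 9)(3 11)(7 12) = [2, 10, 6, 11, 4, 5, 1, 12, 8, 0, 18, 3, 7, 13, 14, 15, 16, 9, 17]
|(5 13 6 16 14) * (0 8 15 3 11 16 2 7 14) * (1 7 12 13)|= |(0 8 15 3 11 16)(1 7 14 5)(2 12 13 6)|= 12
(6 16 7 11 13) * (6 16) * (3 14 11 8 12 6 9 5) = (3 14 11 13 16 7 8 12 6 9 5) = [0, 1, 2, 14, 4, 3, 9, 8, 12, 5, 10, 13, 6, 16, 11, 15, 7]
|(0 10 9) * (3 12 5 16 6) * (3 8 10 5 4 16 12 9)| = 10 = |(0 5 12 4 16 6 8 10 3 9)|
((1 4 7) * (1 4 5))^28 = ((1 5)(4 7))^28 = (7)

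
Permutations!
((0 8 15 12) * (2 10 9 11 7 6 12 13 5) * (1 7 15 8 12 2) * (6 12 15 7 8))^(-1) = (0 12 7 11 9 10 2 6 8 1 5 13 15) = ((0 15 13 5 1 8 6 2 10 9 11 7 12))^(-1)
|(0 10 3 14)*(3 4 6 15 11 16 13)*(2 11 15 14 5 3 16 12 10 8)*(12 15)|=10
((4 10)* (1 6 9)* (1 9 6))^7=((4 10))^7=(4 10)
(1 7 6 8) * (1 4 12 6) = (1 7)(4 12 6 8) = [0, 7, 2, 3, 12, 5, 8, 1, 4, 9, 10, 11, 6]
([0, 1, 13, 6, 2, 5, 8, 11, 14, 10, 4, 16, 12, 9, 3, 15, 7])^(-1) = (2 4 10 9 13)(3 14 8 6)(7 16 11)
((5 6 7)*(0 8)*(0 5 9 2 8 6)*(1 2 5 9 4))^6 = (0 8 4)(1 6 9)(2 7 5)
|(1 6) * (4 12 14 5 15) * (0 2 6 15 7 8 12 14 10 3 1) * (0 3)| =13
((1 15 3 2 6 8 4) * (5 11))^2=(1 3 6 4 15 2 8)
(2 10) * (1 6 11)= (1 6 11)(2 10)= [0, 6, 10, 3, 4, 5, 11, 7, 8, 9, 2, 1]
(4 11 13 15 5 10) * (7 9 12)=(4 11 13 15 5 10)(7 9 12)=[0, 1, 2, 3, 11, 10, 6, 9, 8, 12, 4, 13, 7, 15, 14, 5]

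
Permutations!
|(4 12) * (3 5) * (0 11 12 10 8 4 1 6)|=|(0 11 12 1 6)(3 5)(4 10 8)|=30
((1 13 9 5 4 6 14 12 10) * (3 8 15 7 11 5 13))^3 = (1 15 5 14)(3 7 4 12)(6 10 8 11)(9 13) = ((1 3 8 15 7 11 5 4 6 14 12 10)(9 13))^3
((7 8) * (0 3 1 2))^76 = (8)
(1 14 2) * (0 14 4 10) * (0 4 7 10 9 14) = (1 7 10 4 9 14 2) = [0, 7, 1, 3, 9, 5, 6, 10, 8, 14, 4, 11, 12, 13, 2]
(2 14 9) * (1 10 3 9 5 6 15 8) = [0, 10, 14, 9, 4, 6, 15, 7, 1, 2, 3, 11, 12, 13, 5, 8] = (1 10 3 9 2 14 5 6 15 8)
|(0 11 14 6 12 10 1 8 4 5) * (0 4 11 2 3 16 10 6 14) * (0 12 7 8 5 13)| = |(0 2 3 16 10 1 5 4 13)(6 7 8 11 12)| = 45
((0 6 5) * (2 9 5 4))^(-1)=((0 6 4 2 9 5))^(-1)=(0 5 9 2 4 6)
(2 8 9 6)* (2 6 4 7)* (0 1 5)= (0 1 5)(2 8 9 4 7)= [1, 5, 8, 3, 7, 0, 6, 2, 9, 4]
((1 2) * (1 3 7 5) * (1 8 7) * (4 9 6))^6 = (9)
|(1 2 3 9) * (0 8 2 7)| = |(0 8 2 3 9 1 7)| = 7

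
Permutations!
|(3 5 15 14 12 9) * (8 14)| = 7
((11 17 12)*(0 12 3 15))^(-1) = ((0 12 11 17 3 15))^(-1) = (0 15 3 17 11 12)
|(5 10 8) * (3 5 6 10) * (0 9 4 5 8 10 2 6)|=|(10)(0 9 4 5 3 8)(2 6)|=6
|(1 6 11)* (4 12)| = 6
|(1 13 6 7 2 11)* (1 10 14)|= |(1 13 6 7 2 11 10 14)|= 8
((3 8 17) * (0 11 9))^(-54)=(17)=((0 11 9)(3 8 17))^(-54)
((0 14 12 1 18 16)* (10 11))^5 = (0 16 18 1 12 14)(10 11)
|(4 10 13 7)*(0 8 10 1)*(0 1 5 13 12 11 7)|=9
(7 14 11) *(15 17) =[0, 1, 2, 3, 4, 5, 6, 14, 8, 9, 10, 7, 12, 13, 11, 17, 16, 15] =(7 14 11)(15 17)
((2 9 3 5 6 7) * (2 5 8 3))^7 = (2 9)(3 8)(5 6 7)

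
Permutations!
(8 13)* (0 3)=(0 3)(8 13)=[3, 1, 2, 0, 4, 5, 6, 7, 13, 9, 10, 11, 12, 8]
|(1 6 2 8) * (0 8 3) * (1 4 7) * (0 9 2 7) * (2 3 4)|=12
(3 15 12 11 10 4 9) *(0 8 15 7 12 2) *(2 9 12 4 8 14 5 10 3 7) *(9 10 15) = (0 14 5 15 10 8 9 7 4 12 11 3 2) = [14, 1, 0, 2, 12, 15, 6, 4, 9, 7, 8, 3, 11, 13, 5, 10]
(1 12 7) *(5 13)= (1 12 7)(5 13)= [0, 12, 2, 3, 4, 13, 6, 1, 8, 9, 10, 11, 7, 5]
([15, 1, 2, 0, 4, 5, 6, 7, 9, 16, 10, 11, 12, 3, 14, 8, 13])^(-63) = [0, 1, 2, 3, 4, 5, 6, 7, 8, 9, 10, 11, 12, 13, 14, 15, 16]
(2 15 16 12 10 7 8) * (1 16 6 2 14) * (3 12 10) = (1 16 10 7 8 14)(2 15 6)(3 12) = [0, 16, 15, 12, 4, 5, 2, 8, 14, 9, 7, 11, 3, 13, 1, 6, 10]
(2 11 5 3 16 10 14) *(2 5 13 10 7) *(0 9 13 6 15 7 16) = (16)(0 9 13 10 14 5 3)(2 11 6 15 7) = [9, 1, 11, 0, 4, 3, 15, 2, 8, 13, 14, 6, 12, 10, 5, 7, 16]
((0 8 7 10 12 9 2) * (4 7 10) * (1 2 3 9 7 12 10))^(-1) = (0 2 1 8)(3 9)(4 7 12)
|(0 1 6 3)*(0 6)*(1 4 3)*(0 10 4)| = |(1 10 4 3 6)| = 5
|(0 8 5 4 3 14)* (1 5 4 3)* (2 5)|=|(0 8 4 1 2 5 3 14)|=8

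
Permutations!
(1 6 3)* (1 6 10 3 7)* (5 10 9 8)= (1 9 8 5 10 3 6 7)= [0, 9, 2, 6, 4, 10, 7, 1, 5, 8, 3]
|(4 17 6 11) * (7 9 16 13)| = 4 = |(4 17 6 11)(7 9 16 13)|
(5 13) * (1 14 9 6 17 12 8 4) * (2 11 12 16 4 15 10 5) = (1 14 9 6 17 16 4)(2 11 12 8 15 10 5 13) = [0, 14, 11, 3, 1, 13, 17, 7, 15, 6, 5, 12, 8, 2, 9, 10, 4, 16]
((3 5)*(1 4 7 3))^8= ((1 4 7 3 5))^8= (1 3 4 5 7)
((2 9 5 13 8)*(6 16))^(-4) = ((2 9 5 13 8)(6 16))^(-4) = (16)(2 9 5 13 8)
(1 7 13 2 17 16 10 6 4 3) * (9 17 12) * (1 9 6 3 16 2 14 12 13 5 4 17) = (1 7 5 4 16 10 3 9)(2 13 14 12 6 17) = [0, 7, 13, 9, 16, 4, 17, 5, 8, 1, 3, 11, 6, 14, 12, 15, 10, 2]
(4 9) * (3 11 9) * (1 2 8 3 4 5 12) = (1 2 8 3 11 9 5 12) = [0, 2, 8, 11, 4, 12, 6, 7, 3, 5, 10, 9, 1]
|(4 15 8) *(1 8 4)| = 2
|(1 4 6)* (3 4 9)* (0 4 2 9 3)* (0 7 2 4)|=|(1 3 4 6)(2 9 7)|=12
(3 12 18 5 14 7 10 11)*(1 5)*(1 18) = (18)(1 5 14 7 10 11 3 12) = [0, 5, 2, 12, 4, 14, 6, 10, 8, 9, 11, 3, 1, 13, 7, 15, 16, 17, 18]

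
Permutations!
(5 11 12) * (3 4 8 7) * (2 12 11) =(2 12 5)(3 4 8 7) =[0, 1, 12, 4, 8, 2, 6, 3, 7, 9, 10, 11, 5]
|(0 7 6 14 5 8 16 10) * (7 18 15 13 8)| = |(0 18 15 13 8 16 10)(5 7 6 14)| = 28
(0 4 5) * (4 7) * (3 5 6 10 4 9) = (0 7 9 3 5)(4 6 10) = [7, 1, 2, 5, 6, 0, 10, 9, 8, 3, 4]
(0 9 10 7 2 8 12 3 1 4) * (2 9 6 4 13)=[6, 13, 8, 1, 0, 5, 4, 9, 12, 10, 7, 11, 3, 2]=(0 6 4)(1 13 2 8 12 3)(7 9 10)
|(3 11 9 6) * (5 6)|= |(3 11 9 5 6)|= 5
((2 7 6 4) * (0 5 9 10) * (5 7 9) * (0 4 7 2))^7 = ((0 2 9 10 4)(6 7))^7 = (0 9 4 2 10)(6 7)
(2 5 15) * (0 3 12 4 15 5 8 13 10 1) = (0 3 12 4 15 2 8 13 10 1) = [3, 0, 8, 12, 15, 5, 6, 7, 13, 9, 1, 11, 4, 10, 14, 2]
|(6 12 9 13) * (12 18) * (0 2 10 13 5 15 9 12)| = 6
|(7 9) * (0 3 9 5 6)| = 6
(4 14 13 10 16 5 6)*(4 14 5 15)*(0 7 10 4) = (0 7 10 16 15)(4 5 6 14 13) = [7, 1, 2, 3, 5, 6, 14, 10, 8, 9, 16, 11, 12, 4, 13, 0, 15]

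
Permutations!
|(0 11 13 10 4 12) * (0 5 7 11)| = 7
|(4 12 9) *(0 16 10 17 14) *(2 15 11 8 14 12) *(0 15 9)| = |(0 16 10 17 12)(2 9 4)(8 14 15 11)| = 60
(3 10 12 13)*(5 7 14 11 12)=[0, 1, 2, 10, 4, 7, 6, 14, 8, 9, 5, 12, 13, 3, 11]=(3 10 5 7 14 11 12 13)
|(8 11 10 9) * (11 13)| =|(8 13 11 10 9)| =5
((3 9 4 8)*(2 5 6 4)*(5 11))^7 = ((2 11 5 6 4 8 3 9))^7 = (2 9 3 8 4 6 5 11)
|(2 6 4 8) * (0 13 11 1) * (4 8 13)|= 15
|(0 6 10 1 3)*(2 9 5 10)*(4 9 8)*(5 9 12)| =|(0 6 2 8 4 12 5 10 1 3)| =10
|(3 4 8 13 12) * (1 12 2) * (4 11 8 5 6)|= 21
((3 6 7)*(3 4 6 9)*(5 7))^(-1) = ((3 9)(4 6 5 7))^(-1) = (3 9)(4 7 5 6)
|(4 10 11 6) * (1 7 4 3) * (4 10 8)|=6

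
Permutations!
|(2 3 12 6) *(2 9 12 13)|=3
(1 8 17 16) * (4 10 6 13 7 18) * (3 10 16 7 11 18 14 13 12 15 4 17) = (1 8 3 10 6 12 15 4 16)(7 14 13 11 18 17) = [0, 8, 2, 10, 16, 5, 12, 14, 3, 9, 6, 18, 15, 11, 13, 4, 1, 7, 17]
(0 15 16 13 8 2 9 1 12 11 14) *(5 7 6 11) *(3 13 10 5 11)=(0 15 16 10 5 7 6 3 13 8 2 9 1 12 11 14)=[15, 12, 9, 13, 4, 7, 3, 6, 2, 1, 5, 14, 11, 8, 0, 16, 10]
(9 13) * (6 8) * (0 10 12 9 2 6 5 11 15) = (0 10 12 9 13 2 6 8 5 11 15) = [10, 1, 6, 3, 4, 11, 8, 7, 5, 13, 12, 15, 9, 2, 14, 0]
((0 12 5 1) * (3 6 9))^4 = ((0 12 5 1)(3 6 9))^4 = (12)(3 6 9)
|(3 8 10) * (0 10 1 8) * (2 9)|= 6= |(0 10 3)(1 8)(2 9)|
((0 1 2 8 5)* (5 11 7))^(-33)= (0 2 11 5 1 8 7)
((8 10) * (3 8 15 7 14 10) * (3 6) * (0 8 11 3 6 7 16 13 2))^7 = (0 13 15 14 8 2 16 10 7)(3 11)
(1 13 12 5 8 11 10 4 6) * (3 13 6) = (1 6)(3 13 12 5 8 11 10 4) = [0, 6, 2, 13, 3, 8, 1, 7, 11, 9, 4, 10, 5, 12]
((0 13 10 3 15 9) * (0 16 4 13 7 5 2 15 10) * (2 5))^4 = (0 9)(2 4)(7 16)(13 15)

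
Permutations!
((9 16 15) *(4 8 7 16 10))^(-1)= (4 10 9 15 16 7 8)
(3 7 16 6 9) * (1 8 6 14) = (1 8 6 9 3 7 16 14) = [0, 8, 2, 7, 4, 5, 9, 16, 6, 3, 10, 11, 12, 13, 1, 15, 14]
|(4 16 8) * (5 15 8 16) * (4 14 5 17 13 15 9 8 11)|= 20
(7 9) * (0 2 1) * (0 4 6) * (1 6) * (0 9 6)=(0 2)(1 4)(6 9 7)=[2, 4, 0, 3, 1, 5, 9, 6, 8, 7]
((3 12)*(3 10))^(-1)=((3 12 10))^(-1)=(3 10 12)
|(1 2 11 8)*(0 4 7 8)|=7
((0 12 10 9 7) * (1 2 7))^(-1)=((0 12 10 9 1 2 7))^(-1)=(0 7 2 1 9 10 12)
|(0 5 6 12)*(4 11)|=4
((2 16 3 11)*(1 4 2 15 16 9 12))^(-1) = ((1 4 2 9 12)(3 11 15 16))^(-1) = (1 12 9 2 4)(3 16 15 11)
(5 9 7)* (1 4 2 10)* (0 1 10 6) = (10)(0 1 4 2 6)(5 9 7) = [1, 4, 6, 3, 2, 9, 0, 5, 8, 7, 10]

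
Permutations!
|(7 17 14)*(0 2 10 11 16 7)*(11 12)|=|(0 2 10 12 11 16 7 17 14)|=9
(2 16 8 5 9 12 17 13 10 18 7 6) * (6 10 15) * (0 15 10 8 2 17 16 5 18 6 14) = [15, 1, 5, 3, 4, 9, 17, 8, 18, 12, 6, 11, 16, 10, 0, 14, 2, 13, 7] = (0 15 14)(2 5 9 12 16)(6 17 13 10)(7 8 18)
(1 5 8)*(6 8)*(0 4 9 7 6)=(0 4 9 7 6 8 1 5)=[4, 5, 2, 3, 9, 0, 8, 6, 1, 7]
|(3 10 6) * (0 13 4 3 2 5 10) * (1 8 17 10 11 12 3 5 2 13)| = 12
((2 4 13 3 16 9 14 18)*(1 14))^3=((1 14 18 2 4 13 3 16 9))^3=(1 2 3)(4 16 14)(9 18 13)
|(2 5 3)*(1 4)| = |(1 4)(2 5 3)| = 6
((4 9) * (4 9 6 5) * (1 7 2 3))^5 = ((9)(1 7 2 3)(4 6 5))^5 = (9)(1 7 2 3)(4 5 6)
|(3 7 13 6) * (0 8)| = |(0 8)(3 7 13 6)| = 4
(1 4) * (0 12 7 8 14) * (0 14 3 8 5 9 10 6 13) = [12, 4, 2, 8, 1, 9, 13, 5, 3, 10, 6, 11, 7, 0, 14] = (14)(0 12 7 5 9 10 6 13)(1 4)(3 8)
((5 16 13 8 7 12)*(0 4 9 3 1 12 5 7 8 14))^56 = (0 4 9 3 1 12 7 5 16 13 14)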